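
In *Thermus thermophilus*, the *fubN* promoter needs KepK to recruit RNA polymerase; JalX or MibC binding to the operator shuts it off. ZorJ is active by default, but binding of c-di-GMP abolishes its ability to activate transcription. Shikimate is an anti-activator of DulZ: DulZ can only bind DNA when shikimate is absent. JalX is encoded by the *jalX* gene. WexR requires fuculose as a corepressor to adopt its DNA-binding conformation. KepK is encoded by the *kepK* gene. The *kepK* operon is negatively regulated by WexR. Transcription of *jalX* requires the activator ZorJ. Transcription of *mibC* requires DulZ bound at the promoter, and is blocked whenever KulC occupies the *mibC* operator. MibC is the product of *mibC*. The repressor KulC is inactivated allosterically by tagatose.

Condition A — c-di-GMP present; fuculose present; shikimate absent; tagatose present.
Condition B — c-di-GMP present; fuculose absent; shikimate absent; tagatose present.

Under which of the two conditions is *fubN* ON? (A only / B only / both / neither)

neither

Condition A:
c-di-GMP is present, so ZorJ is inactive.
Required activator ZorJ is absent, so *jalX* is not transcribed.
So JalX is not produced.
Fuculose is present, so WexR is active.
With repressor WexR bound, *kepK* is not transcribed.
So KepK is not produced.
Shikimate is absent, so DulZ is active.
Tagatose is present, so KulC is inactive.
No repressor is bound and DulZ is active, so *mibC* is transcribed.
So MibC is produced and active.
With repressor MibC bound, *fubN* is not transcribed.
→ *fubN* is OFF in A.
Condition B:
c-di-GMP is present, so ZorJ is inactive.
Required activator ZorJ is absent, so *jalX* is not transcribed.
So JalX is not produced.
Fuculose is absent, so WexR is inactive.
With no repressor bound, *kepK* is transcribed.
So KepK is produced and active.
Shikimate is absent, so DulZ is active.
Tagatose is present, so KulC is inactive.
No repressor is bound and DulZ is active, so *mibC* is transcribed.
So MibC is produced and active.
With repressor MibC bound, *fubN* is not transcribed.
→ *fubN* is OFF in B.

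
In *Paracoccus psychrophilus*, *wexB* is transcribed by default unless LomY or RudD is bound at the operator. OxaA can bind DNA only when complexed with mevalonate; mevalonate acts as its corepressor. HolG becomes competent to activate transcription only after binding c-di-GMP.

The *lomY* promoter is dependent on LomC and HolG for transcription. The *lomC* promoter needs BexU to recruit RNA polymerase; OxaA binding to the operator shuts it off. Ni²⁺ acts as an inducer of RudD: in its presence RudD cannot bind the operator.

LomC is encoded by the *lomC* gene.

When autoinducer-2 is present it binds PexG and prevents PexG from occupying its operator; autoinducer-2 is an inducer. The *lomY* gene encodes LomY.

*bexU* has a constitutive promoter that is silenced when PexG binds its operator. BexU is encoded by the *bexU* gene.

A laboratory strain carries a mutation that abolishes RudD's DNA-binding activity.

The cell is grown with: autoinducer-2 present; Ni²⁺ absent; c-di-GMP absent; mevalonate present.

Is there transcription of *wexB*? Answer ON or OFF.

ON

Autoinducer-2 is present, so PexG is inactive.
With no repressor bound, *bexU* is transcribed.
So BexU is produced and active.
Mevalonate is present, so OxaA is active.
With repressor OxaA bound, *lomC* is not transcribed.
So LomC is not produced.
c-di-GMP is absent, so HolG is inactive.
Required activator LomC is absent, so *lomY* is not transcribed.
So LomY is not produced.
RudD is non-functional in this strain, so it has no effect.
With no repressor bound, *wexB* is transcribed.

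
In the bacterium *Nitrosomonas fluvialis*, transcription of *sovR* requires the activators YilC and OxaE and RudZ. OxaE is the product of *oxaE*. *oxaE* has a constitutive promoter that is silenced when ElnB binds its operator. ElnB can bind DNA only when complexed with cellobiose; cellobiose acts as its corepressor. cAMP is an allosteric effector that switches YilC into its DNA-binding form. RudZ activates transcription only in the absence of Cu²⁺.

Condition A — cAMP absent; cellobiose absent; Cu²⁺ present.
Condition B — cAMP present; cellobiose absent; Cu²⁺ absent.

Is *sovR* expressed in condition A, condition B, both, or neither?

B only

Condition A:
cAMP is absent, so YilC is inactive.
Cellobiose is absent, so ElnB is inactive.
With no repressor bound, *oxaE* is transcribed.
So OxaE is produced and active.
Cu²⁺ is present, so RudZ is inactive.
Required activator YilC is absent, so *sovR* is not transcribed.
→ *sovR* is OFF in A.
Condition B:
cAMP is present, so YilC is active.
Cellobiose is absent, so ElnB is inactive.
With no repressor bound, *oxaE* is transcribed.
So OxaE is produced and active.
Cu²⁺ is absent, so RudZ is active.
No repressor is bound and YilC and OxaE and RudZ are active, so *sovR* is transcribed.
→ *sovR* is ON in B.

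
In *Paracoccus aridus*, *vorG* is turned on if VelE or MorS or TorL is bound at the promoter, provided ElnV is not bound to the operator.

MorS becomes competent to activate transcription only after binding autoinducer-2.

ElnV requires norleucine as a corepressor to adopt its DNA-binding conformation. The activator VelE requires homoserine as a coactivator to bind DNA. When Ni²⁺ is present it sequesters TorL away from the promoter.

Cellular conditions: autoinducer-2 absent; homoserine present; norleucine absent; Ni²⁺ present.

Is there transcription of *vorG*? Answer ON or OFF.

Norleucine is absent, so ElnV is inactive.
Homoserine is present, so VelE is active.
Autoinducer-2 is absent, so MorS is inactive.
Ni²⁺ is present, so TorL is inactive.
Activator VelE is present, so *vorG* is transcribed.

ON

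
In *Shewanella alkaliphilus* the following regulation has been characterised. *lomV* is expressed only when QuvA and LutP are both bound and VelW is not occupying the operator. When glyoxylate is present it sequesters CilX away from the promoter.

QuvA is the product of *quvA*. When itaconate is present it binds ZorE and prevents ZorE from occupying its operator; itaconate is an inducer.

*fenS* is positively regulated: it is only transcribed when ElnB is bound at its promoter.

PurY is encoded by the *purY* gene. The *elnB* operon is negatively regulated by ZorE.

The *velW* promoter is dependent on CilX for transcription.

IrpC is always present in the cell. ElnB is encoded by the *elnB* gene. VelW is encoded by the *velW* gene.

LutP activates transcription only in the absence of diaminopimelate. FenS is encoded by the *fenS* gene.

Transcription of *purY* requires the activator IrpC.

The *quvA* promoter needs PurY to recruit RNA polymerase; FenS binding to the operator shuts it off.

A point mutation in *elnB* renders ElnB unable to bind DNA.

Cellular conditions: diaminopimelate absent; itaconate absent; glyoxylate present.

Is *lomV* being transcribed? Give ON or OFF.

ElnB is non-functional in this strain, so it has no effect.
Required activator ElnB is absent, so *fenS* is not transcribed.
So FenS is not produced.
IrpC is produced constitutively and is active.
No repressor is bound and IrpC is active, so *purY* is transcribed.
So PurY is produced and active.
No repressor is bound and PurY is active, so *quvA* is transcribed.
So QuvA is produced and active.
Glyoxylate is present, so CilX is inactive.
Required activator CilX is absent, so *velW* is not transcribed.
So VelW is not produced.
Diaminopimelate is absent, so LutP is active.
No repressor is bound and QuvA and LutP are active, so *lomV* is transcribed.

ON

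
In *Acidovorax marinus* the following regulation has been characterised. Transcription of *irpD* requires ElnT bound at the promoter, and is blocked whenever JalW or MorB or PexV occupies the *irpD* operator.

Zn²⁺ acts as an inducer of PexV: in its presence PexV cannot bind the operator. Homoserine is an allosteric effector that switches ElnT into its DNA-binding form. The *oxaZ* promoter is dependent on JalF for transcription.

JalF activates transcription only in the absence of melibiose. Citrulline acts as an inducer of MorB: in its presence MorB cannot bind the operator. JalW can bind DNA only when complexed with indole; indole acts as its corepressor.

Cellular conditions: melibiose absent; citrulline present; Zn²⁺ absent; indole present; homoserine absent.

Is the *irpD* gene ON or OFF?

OFF

Indole is present, so JalW is active.
Citrulline is present, so MorB is inactive.
Zn²⁺ is absent, so PexV is active.
Homoserine is absent, so ElnT is inactive.
With repressor JalW bound, *irpD* is not transcribed.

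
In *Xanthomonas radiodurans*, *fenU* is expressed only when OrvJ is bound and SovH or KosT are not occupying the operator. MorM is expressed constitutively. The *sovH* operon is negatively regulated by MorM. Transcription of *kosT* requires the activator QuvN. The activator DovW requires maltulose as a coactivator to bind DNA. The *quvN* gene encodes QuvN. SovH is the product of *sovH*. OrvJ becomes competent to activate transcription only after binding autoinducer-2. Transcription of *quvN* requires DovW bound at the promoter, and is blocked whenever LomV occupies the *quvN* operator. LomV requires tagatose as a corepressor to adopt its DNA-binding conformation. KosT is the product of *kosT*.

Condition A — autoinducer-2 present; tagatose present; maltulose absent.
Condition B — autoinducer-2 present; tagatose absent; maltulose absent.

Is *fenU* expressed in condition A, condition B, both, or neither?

both

Condition A:
MorM is produced constitutively and is active.
With repressor MorM bound, *sovH* is not transcribed.
So SovH is not produced.
Autoinducer-2 is present, so OrvJ is active.
Tagatose is present, so LomV is active.
Maltulose is absent, so DovW is inactive.
With repressor LomV bound, *quvN* is not transcribed.
So QuvN is not produced.
Required activator QuvN is absent, so *kosT* is not transcribed.
So KosT is not produced.
No repressor is bound and OrvJ is active, so *fenU* is transcribed.
→ *fenU* is ON in A.
Condition B:
MorM is produced constitutively and is active.
With repressor MorM bound, *sovH* is not transcribed.
So SovH is not produced.
Autoinducer-2 is present, so OrvJ is active.
Tagatose is absent, so LomV is inactive.
Maltulose is absent, so DovW is inactive.
Required activator DovW is absent, so *quvN* is not transcribed.
So QuvN is not produced.
Required activator QuvN is absent, so *kosT* is not transcribed.
So KosT is not produced.
No repressor is bound and OrvJ is active, so *fenU* is transcribed.
→ *fenU* is ON in B.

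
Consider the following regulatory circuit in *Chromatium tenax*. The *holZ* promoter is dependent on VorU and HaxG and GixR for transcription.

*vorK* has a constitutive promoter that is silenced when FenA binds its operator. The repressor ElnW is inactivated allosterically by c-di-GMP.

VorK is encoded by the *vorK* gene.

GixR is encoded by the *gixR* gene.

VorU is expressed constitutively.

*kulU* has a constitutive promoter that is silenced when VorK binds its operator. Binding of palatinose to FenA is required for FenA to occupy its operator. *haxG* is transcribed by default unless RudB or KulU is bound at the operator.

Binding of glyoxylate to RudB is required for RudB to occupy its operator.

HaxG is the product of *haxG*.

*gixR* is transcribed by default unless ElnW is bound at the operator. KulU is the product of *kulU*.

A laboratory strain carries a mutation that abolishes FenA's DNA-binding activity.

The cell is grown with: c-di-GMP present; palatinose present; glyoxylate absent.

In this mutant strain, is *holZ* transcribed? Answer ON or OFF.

ON

VorU is produced constitutively and is active.
Glyoxylate is absent, so RudB is inactive.
FenA is non-functional in this strain, so it has no effect.
With no repressor bound, *vorK* is transcribed.
So VorK is produced and active.
With repressor VorK bound, *kulU* is not transcribed.
So KulU is not produced.
With no repressor bound, *haxG* is transcribed.
So HaxG is produced and active.
c-di-GMP is present, so ElnW is inactive.
With no repressor bound, *gixR* is transcribed.
So GixR is produced and active.
No repressor is bound and VorU and HaxG and GixR are active, so *holZ* is transcribed.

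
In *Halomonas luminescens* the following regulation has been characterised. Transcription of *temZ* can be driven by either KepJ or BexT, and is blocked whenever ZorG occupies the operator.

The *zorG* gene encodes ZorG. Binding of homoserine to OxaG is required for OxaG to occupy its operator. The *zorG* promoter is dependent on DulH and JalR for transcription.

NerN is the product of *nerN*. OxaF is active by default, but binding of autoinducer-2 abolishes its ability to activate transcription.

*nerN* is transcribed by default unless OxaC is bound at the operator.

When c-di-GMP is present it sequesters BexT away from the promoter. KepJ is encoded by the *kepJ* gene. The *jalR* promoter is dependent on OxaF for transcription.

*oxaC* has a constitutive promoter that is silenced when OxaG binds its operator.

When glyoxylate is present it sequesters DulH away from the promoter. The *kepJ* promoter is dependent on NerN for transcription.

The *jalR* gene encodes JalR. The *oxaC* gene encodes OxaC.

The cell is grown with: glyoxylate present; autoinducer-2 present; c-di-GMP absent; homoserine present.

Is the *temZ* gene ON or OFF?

ON

Glyoxylate is present, so DulH is inactive.
Autoinducer-2 is present, so OxaF is inactive.
Required activator OxaF is absent, so *jalR* is not transcribed.
So JalR is not produced.
Required activator DulH is absent, so *zorG* is not transcribed.
So ZorG is not produced.
Homoserine is present, so OxaG is active.
With repressor OxaG bound, *oxaC* is not transcribed.
So OxaC is not produced.
With no repressor bound, *nerN* is transcribed.
So NerN is produced and active.
No repressor is bound and NerN is active, so *kepJ* is transcribed.
So KepJ is produced and active.
c-di-GMP is absent, so BexT is active.
Activator KepJ is present, so *temZ* is transcribed.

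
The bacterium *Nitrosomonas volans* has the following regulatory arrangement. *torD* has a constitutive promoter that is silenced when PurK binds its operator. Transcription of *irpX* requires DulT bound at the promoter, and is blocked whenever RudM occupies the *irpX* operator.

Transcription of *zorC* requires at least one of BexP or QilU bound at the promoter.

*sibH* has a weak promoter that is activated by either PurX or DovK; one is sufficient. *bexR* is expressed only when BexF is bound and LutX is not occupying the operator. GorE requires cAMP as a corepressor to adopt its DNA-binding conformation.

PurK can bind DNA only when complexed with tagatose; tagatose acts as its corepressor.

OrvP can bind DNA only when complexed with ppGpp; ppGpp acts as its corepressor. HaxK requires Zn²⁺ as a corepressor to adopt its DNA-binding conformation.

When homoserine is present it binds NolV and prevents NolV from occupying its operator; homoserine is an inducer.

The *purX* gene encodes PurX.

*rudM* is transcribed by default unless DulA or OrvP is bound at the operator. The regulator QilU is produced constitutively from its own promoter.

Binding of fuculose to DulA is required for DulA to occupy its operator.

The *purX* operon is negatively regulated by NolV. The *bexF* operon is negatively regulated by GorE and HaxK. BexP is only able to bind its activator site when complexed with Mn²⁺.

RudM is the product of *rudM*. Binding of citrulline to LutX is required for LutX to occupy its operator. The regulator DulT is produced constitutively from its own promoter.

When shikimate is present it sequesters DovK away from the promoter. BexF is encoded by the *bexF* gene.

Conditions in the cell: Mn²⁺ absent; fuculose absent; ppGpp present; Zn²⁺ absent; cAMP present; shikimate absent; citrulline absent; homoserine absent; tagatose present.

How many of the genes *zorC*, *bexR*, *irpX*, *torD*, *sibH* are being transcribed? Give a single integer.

Mn²⁺ is absent, so BexP is inactive.
QilU is produced constitutively and is active.
Activator QilU is present, so *zorC* is transcribed.
→ *zorC* is ON.
cAMP is present, so GorE is active.
Zn²⁺ is absent, so HaxK is inactive.
With repressor GorE bound, *bexF* is not transcribed.
So BexF is not produced.
Citrulline is absent, so LutX is inactive.
Required activator BexF is absent, so *bexR* is not transcribed.
→ *bexR* is OFF.
DulT is produced constitutively and is active.
Fuculose is absent, so DulA is inactive.
ppGpp is present, so OrvP is active.
With repressor OrvP bound, *rudM* is not transcribed.
So RudM is not produced.
No repressor is bound and DulT is active, so *irpX* is transcribed.
→ *irpX* is ON.
Tagatose is present, so PurK is active.
With repressor PurK bound, *torD* is not transcribed.
→ *torD* is OFF.
Homoserine is absent, so NolV is active.
With repressor NolV bound, *purX* is not transcribed.
So PurX is not produced.
Shikimate is absent, so DovK is active.
Activator DovK is present, so *sibH* is transcribed.
→ *sibH* is ON.
3 of the 5 genes are transcribed.

3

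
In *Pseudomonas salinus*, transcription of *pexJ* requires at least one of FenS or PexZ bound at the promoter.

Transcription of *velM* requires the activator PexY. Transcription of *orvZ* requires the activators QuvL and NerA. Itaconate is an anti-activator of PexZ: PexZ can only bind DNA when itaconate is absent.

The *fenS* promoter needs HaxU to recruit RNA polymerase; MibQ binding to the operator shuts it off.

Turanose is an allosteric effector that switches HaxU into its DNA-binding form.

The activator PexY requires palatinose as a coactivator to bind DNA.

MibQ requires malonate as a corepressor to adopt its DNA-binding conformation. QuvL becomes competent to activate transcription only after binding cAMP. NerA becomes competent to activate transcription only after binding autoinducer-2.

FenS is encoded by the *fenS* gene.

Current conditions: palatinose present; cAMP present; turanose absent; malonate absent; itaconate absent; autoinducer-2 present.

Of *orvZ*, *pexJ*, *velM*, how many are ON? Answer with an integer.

cAMP is present, so QuvL is active.
Autoinducer-2 is present, so NerA is active.
No repressor is bound and QuvL and NerA are active, so *orvZ* is transcribed.
→ *orvZ* is ON.
Turanose is absent, so HaxU is inactive.
Malonate is absent, so MibQ is inactive.
Required activator HaxU is absent, so *fenS* is not transcribed.
So FenS is not produced.
Itaconate is absent, so PexZ is active.
Activator PexZ is present, so *pexJ* is transcribed.
→ *pexJ* is ON.
Palatinose is present, so PexY is active.
No repressor is bound and PexY is active, so *velM* is transcribed.
→ *velM* is ON.
3 of the 3 genes are transcribed.

3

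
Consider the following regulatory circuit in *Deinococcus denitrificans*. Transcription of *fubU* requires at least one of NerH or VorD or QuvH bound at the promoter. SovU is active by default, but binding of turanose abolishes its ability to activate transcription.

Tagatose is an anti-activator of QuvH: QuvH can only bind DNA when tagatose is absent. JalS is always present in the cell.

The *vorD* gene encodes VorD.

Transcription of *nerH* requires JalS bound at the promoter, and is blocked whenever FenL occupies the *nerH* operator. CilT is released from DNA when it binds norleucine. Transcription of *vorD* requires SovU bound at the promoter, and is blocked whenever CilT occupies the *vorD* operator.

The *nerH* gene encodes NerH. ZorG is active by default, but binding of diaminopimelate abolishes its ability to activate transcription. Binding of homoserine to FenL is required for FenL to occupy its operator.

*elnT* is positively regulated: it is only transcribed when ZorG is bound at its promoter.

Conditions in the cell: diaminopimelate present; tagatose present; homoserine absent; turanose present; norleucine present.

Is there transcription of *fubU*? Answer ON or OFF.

JalS is produced constitutively and is active.
Homoserine is absent, so FenL is inactive.
No repressor is bound and JalS is active, so *nerH* is transcribed.
So NerH is produced and active.
Turanose is present, so SovU is inactive.
Norleucine is present, so CilT is inactive.
Required activator SovU is absent, so *vorD* is not transcribed.
So VorD is not produced.
Tagatose is present, so QuvH is inactive.
Activator NerH is present, so *fubU* is transcribed.

ON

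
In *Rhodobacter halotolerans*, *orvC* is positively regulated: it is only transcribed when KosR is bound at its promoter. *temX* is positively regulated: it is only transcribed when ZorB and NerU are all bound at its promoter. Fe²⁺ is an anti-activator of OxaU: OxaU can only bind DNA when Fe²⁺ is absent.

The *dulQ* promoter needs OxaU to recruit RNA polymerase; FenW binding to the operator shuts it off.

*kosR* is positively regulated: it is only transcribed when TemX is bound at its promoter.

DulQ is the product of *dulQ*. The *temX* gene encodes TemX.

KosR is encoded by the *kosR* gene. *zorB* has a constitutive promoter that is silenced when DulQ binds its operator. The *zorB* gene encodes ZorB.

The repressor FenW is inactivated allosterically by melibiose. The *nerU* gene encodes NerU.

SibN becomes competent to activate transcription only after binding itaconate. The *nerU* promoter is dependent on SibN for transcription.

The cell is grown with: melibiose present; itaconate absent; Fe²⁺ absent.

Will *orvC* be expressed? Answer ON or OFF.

OFF

Melibiose is present, so FenW is inactive.
Fe²⁺ is absent, so OxaU is active.
No repressor is bound and OxaU is active, so *dulQ* is transcribed.
So DulQ is produced and active.
With repressor DulQ bound, *zorB* is not transcribed.
So ZorB is not produced.
Itaconate is absent, so SibN is inactive.
Required activator SibN is absent, so *nerU* is not transcribed.
So NerU is not produced.
Required activator ZorB is absent, so *temX* is not transcribed.
So TemX is not produced.
Required activator TemX is absent, so *kosR* is not transcribed.
So KosR is not produced.
Required activator KosR is absent, so *orvC* is not transcribed.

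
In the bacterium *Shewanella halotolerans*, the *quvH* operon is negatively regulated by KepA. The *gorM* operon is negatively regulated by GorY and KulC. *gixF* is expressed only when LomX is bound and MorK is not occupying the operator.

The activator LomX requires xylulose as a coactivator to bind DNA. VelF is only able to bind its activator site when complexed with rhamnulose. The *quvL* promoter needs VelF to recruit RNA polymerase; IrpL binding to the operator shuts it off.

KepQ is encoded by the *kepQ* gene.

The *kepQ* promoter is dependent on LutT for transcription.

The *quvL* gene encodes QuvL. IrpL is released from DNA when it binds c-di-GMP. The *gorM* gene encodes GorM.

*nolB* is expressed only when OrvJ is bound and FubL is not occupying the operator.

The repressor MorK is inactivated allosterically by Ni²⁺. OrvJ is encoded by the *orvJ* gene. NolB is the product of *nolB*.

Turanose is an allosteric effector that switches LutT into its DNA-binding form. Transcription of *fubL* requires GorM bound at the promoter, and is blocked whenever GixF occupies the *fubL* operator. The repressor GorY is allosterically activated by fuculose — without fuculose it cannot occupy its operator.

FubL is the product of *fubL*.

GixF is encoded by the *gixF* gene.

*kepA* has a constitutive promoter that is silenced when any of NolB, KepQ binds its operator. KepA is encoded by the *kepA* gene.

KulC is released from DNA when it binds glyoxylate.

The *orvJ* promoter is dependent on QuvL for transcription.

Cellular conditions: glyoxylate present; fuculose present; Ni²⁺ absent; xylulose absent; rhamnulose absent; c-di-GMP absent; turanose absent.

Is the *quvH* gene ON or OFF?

Fuculose is present, so GorY is active.
Glyoxylate is present, so KulC is inactive.
With repressor GorY bound, *gorM* is not transcribed.
So GorM is not produced.
Ni²⁺ is absent, so MorK is active.
Xylulose is absent, so LomX is inactive.
With repressor MorK bound, *gixF* is not transcribed.
So GixF is not produced.
Required activator GorM is absent, so *fubL* is not transcribed.
So FubL is not produced.
Rhamnulose is absent, so VelF is inactive.
c-di-GMP is absent, so IrpL is active.
With repressor IrpL bound, *quvL* is not transcribed.
So QuvL is not produced.
Required activator QuvL is absent, so *orvJ* is not transcribed.
So OrvJ is not produced.
Required activator OrvJ is absent, so *nolB* is not transcribed.
So NolB is not produced.
Turanose is absent, so LutT is inactive.
Required activator LutT is absent, so *kepQ* is not transcribed.
So KepQ is not produced.
With no repressor bound, *kepA* is transcribed.
So KepA is produced and active.
With repressor KepA bound, *quvH* is not transcribed.

OFF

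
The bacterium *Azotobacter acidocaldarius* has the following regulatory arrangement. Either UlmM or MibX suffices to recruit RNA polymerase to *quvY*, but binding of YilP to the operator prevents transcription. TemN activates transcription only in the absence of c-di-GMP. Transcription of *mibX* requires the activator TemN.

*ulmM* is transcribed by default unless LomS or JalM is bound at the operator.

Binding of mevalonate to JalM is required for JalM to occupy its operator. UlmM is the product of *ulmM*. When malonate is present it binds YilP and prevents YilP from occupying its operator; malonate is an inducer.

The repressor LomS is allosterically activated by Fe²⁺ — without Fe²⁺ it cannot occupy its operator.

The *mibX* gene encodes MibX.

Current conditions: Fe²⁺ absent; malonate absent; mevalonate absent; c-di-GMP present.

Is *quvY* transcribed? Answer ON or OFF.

Fe²⁺ is absent, so LomS is inactive.
Mevalonate is absent, so JalM is inactive.
With no repressor bound, *ulmM* is transcribed.
So UlmM is produced and active.
Malonate is absent, so YilP is active.
c-di-GMP is present, so TemN is inactive.
Required activator TemN is absent, so *mibX* is not transcribed.
So MibX is not produced.
With repressor YilP bound, *quvY* is not transcribed.

OFF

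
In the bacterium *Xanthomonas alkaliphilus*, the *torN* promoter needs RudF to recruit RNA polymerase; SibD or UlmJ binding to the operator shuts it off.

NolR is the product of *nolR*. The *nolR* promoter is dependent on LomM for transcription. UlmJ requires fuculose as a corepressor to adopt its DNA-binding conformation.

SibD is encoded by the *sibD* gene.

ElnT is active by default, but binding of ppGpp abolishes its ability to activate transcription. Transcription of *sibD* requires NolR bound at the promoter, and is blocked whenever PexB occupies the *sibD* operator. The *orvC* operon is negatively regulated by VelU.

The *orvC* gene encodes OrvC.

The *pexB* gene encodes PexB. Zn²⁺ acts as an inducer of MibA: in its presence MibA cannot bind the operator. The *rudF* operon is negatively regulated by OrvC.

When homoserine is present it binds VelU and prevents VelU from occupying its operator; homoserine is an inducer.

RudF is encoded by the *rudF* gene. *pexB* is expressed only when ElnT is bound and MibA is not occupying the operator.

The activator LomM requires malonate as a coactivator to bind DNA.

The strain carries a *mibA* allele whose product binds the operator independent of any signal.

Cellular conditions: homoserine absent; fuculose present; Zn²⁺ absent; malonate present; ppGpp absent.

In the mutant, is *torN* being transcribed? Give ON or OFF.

OFF

Malonate is present, so LomM is active.
No repressor is bound and LomM is active, so *nolR* is transcribed.
So NolR is produced and active.
MibA is constitutively active in this strain.
ppGpp is absent, so ElnT is active.
With repressor MibA bound, *pexB* is not transcribed.
So PexB is not produced.
No repressor is bound and NolR is active, so *sibD* is transcribed.
So SibD is produced and active.
Fuculose is present, so UlmJ is active.
Homoserine is absent, so VelU is active.
With repressor VelU bound, *orvC* is not transcribed.
So OrvC is not produced.
With no repressor bound, *rudF* is transcribed.
So RudF is produced and active.
With repressor SibD bound, *torN* is not transcribed.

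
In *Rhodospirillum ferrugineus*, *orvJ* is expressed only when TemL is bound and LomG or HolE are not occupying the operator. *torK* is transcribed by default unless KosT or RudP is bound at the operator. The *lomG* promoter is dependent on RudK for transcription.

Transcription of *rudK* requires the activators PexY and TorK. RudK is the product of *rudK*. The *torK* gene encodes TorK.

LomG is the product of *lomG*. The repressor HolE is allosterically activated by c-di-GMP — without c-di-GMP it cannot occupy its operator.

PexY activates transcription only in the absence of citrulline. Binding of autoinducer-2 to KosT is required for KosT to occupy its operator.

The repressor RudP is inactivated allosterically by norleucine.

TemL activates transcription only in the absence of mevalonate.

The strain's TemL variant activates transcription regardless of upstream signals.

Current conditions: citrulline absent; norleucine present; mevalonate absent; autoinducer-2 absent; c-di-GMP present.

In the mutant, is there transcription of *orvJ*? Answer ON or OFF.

OFF

Citrulline is absent, so PexY is active.
Autoinducer-2 is absent, so KosT is inactive.
Norleucine is present, so RudP is inactive.
With no repressor bound, *torK* is transcribed.
So TorK is produced and active.
No repressor is bound and PexY and TorK are active, so *rudK* is transcribed.
So RudK is produced and active.
No repressor is bound and RudK is active, so *lomG* is transcribed.
So LomG is produced and active.
TemL is constitutively active in this strain.
c-di-GMP is present, so HolE is active.
With repressor LomG bound, *orvJ* is not transcribed.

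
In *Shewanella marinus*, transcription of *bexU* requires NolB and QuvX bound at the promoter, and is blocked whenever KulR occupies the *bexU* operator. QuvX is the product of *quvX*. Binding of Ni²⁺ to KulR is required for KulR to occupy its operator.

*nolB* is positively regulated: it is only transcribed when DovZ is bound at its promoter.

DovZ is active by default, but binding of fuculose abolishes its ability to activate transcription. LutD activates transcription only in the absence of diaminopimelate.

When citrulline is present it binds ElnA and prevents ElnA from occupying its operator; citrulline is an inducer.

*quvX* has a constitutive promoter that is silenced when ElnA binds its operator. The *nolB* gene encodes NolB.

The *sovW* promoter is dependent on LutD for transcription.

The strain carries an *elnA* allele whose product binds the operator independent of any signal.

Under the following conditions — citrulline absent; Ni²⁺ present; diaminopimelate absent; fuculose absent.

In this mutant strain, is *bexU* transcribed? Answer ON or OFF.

Fuculose is absent, so DovZ is active.
No repressor is bound and DovZ is active, so *nolB* is transcribed.
So NolB is produced and active.
Ni²⁺ is present, so KulR is active.
ElnA is constitutively active in this strain.
With repressor ElnA bound, *quvX* is not transcribed.
So QuvX is not produced.
With repressor KulR bound, *bexU* is not transcribed.

OFF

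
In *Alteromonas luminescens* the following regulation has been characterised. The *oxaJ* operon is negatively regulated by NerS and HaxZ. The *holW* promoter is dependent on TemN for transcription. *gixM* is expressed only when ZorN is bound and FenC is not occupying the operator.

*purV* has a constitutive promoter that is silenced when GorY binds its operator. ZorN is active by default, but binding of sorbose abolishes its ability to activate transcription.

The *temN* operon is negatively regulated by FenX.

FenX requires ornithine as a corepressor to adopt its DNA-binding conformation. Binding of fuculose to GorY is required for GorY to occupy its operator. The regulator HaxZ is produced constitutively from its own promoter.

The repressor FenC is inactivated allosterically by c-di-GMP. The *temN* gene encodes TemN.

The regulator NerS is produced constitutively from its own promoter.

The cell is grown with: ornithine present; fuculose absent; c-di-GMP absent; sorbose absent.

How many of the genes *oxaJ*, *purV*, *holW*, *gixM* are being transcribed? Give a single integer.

NerS is produced constitutively and is active.
HaxZ is produced constitutively and is active.
With repressor NerS bound, *oxaJ* is not transcribed.
→ *oxaJ* is OFF.
Fuculose is absent, so GorY is inactive.
With no repressor bound, *purV* is transcribed.
→ *purV* is ON.
Ornithine is present, so FenX is active.
With repressor FenX bound, *temN* is not transcribed.
So TemN is not produced.
Required activator TemN is absent, so *holW* is not transcribed.
→ *holW* is OFF.
Sorbose is absent, so ZorN is active.
c-di-GMP is absent, so FenC is active.
With repressor FenC bound, *gixM* is not transcribed.
→ *gixM* is OFF.
1 of the 4 genes is transcribed.

1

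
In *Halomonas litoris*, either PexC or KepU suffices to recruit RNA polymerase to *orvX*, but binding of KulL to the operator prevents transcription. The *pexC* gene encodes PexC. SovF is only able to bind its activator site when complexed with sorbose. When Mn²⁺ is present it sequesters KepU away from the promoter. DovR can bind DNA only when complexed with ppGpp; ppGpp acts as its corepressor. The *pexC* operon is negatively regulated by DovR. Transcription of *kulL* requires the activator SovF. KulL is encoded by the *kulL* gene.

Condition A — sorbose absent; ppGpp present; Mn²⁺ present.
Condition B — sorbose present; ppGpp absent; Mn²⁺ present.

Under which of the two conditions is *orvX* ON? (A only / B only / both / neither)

neither

Condition A:
Sorbose is absent, so SovF is inactive.
Required activator SovF is absent, so *kulL* is not transcribed.
So KulL is not produced.
ppGpp is present, so DovR is active.
With repressor DovR bound, *pexC* is not transcribed.
So PexC is not produced.
Mn²⁺ is present, so KepU is inactive.
No activator is available at the *orvX* promoter, so *orvX* is not transcribed.
→ *orvX* is OFF in A.
Condition B:
Sorbose is present, so SovF is active.
No repressor is bound and SovF is active, so *kulL* is transcribed.
So KulL is produced and active.
ppGpp is absent, so DovR is inactive.
With no repressor bound, *pexC* is transcribed.
So PexC is produced and active.
Mn²⁺ is present, so KepU is inactive.
With repressor KulL bound, *orvX* is not transcribed.
→ *orvX* is OFF in B.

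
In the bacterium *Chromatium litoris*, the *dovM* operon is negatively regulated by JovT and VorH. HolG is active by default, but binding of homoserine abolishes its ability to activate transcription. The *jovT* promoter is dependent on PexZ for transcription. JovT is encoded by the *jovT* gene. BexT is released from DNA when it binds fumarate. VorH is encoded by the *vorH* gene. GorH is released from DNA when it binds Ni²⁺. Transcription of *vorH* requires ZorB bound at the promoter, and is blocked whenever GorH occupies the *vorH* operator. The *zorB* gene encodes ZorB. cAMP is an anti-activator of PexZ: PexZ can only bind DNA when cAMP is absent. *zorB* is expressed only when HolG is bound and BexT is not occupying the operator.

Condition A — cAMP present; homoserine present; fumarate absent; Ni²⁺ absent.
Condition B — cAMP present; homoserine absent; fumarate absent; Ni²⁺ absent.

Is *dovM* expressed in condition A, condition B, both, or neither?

Condition A:
cAMP is present, so PexZ is inactive.
Required activator PexZ is absent, so *jovT* is not transcribed.
So JovT is not produced.
Homoserine is present, so HolG is inactive.
Fumarate is absent, so BexT is active.
With repressor BexT bound, *zorB* is not transcribed.
So ZorB is not produced.
Ni²⁺ is absent, so GorH is active.
With repressor GorH bound, *vorH* is not transcribed.
So VorH is not produced.
With no repressor bound, *dovM* is transcribed.
→ *dovM* is ON in A.
Condition B:
cAMP is present, so PexZ is inactive.
Required activator PexZ is absent, so *jovT* is not transcribed.
So JovT is not produced.
Homoserine is absent, so HolG is active.
Fumarate is absent, so BexT is active.
With repressor BexT bound, *zorB* is not transcribed.
So ZorB is not produced.
Ni²⁺ is absent, so GorH is active.
With repressor GorH bound, *vorH* is not transcribed.
So VorH is not produced.
With no repressor bound, *dovM* is transcribed.
→ *dovM* is ON in B.

both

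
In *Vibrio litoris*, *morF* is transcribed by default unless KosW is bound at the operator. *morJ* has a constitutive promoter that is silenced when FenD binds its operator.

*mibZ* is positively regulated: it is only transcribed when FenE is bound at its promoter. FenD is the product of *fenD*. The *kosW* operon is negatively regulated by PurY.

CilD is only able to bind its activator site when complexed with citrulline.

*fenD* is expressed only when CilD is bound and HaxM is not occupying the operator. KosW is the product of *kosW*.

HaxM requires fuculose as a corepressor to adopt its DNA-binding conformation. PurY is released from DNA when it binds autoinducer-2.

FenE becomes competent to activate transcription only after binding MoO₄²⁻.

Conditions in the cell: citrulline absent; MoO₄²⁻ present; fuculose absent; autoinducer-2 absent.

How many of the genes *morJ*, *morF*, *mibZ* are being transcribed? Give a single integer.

3

Fuculose is absent, so HaxM is inactive.
Citrulline is absent, so CilD is inactive.
Required activator CilD is absent, so *fenD* is not transcribed.
So FenD is not produced.
With no repressor bound, *morJ* is transcribed.
→ *morJ* is ON.
Autoinducer-2 is absent, so PurY is active.
With repressor PurY bound, *kosW* is not transcribed.
So KosW is not produced.
With no repressor bound, *morF* is transcribed.
→ *morF* is ON.
MoO₄²⁻ is present, so FenE is active.
No repressor is bound and FenE is active, so *mibZ* is transcribed.
→ *mibZ* is ON.
3 of the 3 genes are transcribed.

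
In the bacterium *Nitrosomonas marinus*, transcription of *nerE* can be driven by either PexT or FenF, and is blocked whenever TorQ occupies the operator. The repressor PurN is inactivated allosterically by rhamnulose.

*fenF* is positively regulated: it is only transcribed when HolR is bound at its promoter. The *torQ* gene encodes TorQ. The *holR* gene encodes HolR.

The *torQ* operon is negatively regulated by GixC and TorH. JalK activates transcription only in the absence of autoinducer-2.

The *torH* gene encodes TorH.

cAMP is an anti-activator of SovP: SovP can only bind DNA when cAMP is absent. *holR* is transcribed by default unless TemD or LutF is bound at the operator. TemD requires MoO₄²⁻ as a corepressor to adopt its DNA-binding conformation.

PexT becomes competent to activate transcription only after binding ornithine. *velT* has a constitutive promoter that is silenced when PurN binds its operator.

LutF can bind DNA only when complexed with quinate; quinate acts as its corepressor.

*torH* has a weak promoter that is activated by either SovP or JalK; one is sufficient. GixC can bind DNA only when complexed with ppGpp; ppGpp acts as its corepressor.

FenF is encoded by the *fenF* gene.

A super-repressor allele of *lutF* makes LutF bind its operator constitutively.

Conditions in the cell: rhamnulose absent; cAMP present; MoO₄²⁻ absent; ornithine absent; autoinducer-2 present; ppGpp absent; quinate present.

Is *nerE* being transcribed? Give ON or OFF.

OFF

ppGpp is absent, so GixC is inactive.
cAMP is present, so SovP is inactive.
Autoinducer-2 is present, so JalK is inactive.
No activator is available at the *torH* promoter, so *torH* is not transcribed.
So TorH is not produced.
With no repressor bound, *torQ* is transcribed.
So TorQ is produced and active.
Ornithine is absent, so PexT is inactive.
MoO₄²⁻ is absent, so TemD is inactive.
LutF is constitutively active in this strain.
With repressor LutF bound, *holR* is not transcribed.
So HolR is not produced.
Required activator HolR is absent, so *fenF* is not transcribed.
So FenF is not produced.
With repressor TorQ bound, *nerE* is not transcribed.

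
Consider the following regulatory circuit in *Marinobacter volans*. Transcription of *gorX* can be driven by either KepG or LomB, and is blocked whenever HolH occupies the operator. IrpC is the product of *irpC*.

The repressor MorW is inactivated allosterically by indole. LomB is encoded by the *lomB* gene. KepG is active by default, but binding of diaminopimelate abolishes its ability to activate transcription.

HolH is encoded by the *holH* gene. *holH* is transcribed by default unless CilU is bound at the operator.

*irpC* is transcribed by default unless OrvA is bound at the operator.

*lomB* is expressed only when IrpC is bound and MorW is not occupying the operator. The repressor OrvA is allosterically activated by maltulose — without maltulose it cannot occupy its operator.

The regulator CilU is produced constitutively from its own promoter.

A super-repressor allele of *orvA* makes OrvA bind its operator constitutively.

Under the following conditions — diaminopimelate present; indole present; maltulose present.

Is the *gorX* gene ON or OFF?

OFF

Diaminopimelate is present, so KepG is inactive.
Indole is present, so MorW is inactive.
OrvA is constitutively active in this strain.
With repressor OrvA bound, *irpC* is not transcribed.
So IrpC is not produced.
Required activator IrpC is absent, so *lomB* is not transcribed.
So LomB is not produced.
CilU is produced constitutively and is active.
With repressor CilU bound, *holH* is not transcribed.
So HolH is not produced.
No activator is available at the *gorX* promoter, so *gorX* is not transcribed.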